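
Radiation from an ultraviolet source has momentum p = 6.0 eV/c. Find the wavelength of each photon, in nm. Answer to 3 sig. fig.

Convert to SI: p = 6.0 eV/c = 3.2066·10^-27 kg·m/s.
Apply λ = h/p: λ = 2.066·10^-7 m.
Converting to nm: λ = 206.6 nm ≈ 207 nm.

207 nm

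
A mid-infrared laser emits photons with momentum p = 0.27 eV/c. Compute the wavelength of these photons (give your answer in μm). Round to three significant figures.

(h = 6.62607015·10^-34 J·s, c = 2.99792458·10^8 m/s, 1 eV = 1.602176634·10^-19 J.)
First convert: p = 0.27 eV/c = 1.4430·10^-28 kg·m/s.
Apply λ = h/p: λ = 4.592·10^-6 m.
Converting to μm: λ = 4.592 μm ≈ 4.59 μm.

4.59 μm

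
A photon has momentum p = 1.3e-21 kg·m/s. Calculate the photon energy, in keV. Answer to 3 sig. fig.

(c = 2.99792458e8 m/s, 1 eV = 1.602176634e-19 J.)
For a photon E = pc, so E = 3.897e-13 J.
Converting to keV: E = 2433 keV ≈ 2430 keV.

2430 keV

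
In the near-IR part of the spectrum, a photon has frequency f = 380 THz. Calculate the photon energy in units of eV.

1.57 eV

Use h = 6.62607015 × 10^-34 J·s, 1 eV = 1.602176634 × 10^-19 J.
Convert to SI: f = 380 THz = 3.80 × 10^14 Hz.
For a photon E = hf, so E = 2.518 × 10^-19 J.
Converting to eV: E = 1.572 eV ≈ 1.57 eV.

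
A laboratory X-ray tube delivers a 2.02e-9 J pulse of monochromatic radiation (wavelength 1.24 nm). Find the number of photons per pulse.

1.26e7 photons

Per-photon energy: E = 1.602e-16 J (from wavelength = 1.24 nm).
N = E_total / E_photon = 2.02e-9 J / 1.602e-16 J = 1.26e7.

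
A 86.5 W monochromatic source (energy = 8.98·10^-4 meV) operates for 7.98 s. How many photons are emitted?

Total energy: E_total = P·t = 86.5 × 7.98 = 690.3 J.
Per-photon energy: E = 1.439·10^-25 J.
N = E_total / E_photon = 4.80·10^27.

4.80·10^27 photons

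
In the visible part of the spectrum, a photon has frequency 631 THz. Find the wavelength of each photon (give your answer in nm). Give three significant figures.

First convert: f = 631 THz = 6.31e14 Hz.
Since λ = c/f for a photon, λ = 4.751e-7 m.
Converting to nm: λ = 475.1 nm ≈ 475 nm.

475 nm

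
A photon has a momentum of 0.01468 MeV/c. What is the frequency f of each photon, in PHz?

Take h = 6.62607015e-34 J·s, c = 2.99792458e8 m/s, 1 eV = 1.602176634e-19 J.
In SI units: p = 0.01468 MeV/c = 7.8454e-24 kg·m/s.
The photon relation is f = pc/h, giving f = 3.550e18 Hz.
Converting to PHz: f = 3550 PHz ≈ 3550 PHz.

3550 PHz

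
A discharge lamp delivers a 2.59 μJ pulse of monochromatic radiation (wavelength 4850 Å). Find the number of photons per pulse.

Per-photon energy: E = 4.096 × 10^-19 J (from wavelength = 4850 Å).
N = E_total / E_photon = 2.59 × 10^-6 J / 4.096 × 10^-19 J = 6.32 × 10^12.

6.32 × 10^12 photons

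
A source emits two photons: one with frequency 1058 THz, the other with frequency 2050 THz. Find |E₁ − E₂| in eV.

4.10 eV

Using E = hf: E₁ = 7.0104e-19 J, E₂ = 1.3583e-18 J.
|ΔE| = |7.0104e-19 − 1.3583e-18| = 6.57e-19 J = 4.10 eV.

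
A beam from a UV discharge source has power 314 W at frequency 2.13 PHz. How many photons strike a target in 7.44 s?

1.66e21 photons

Total energy: E_total = P·t = 314 × 7.44 = 2336 J.
Per-photon energy: E = 1.411e-18 J.
N = E_total / E_photon = 1.66e21.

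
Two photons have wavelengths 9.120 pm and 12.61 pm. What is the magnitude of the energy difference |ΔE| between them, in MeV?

Using E = hc/λ: E₁ = 2.1781 × 10^-14 J, E₂ = 1.5753 × 10^-14 J.
|ΔE| = |2.1781 × 10^-14 − 1.5753 × 10^-14| = 6.03 × 10^-15 J = 0.0376 MeV.

0.0376 MeV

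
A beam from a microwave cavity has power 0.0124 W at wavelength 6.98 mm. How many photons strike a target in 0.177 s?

7.71·10^19 photons

Total energy: E_total = P·t = 0.0124 × 0.177 = 0.002195 J.
Per-photon energy: E = 2.846·10^-23 J.
N = E_total / E_photon = 7.71·10^19.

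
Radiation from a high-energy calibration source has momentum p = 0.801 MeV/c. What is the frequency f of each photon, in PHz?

1.94 × 10^5 PHz

(h = 6.62607015 × 10^-34 J·s, c = 2.99792458 × 10^8 m/s, 1 eV = 1.602176634 × 10^-19 J.)
First convert: p = 0.801 MeV/c = 4.2808 × 10^-22 kg·m/s.
Apply f = pc/h: f = 1.937 × 10^20 Hz.
Converting to PHz: f = 193700 PHz ≈ 1.94 × 10^5 PHz.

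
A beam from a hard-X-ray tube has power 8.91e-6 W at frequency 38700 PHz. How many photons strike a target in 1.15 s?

4.00e8 photons

Total energy: E_total = P·t = 8.91e-6 × 1.15 = 1.025e-5 J.
Per-photon energy: E = 2.564e-14 J.
N = E_total / E_photon = 4.00e8.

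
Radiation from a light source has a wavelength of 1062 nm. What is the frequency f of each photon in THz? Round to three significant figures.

282 THz

(c = 2.99792458e8 m/s.)
First convert: λ = 1062 nm = 1.062e-6 m.
Since f = c/λ for a photon, f = 2.823e14 Hz.
Converting to THz: f = 282.3 THz ≈ 282 THz.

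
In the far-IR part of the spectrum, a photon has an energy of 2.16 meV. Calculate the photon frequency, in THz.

(h = 6.62607015 × 10^-34 J·s, 1 eV = 1.602176634 × 10^-19 J.)
First convert: E = 2.16 meV = 3.4607 × 10^-22 J.
For a photon f = E/h, so f = 5.223 × 10^11 Hz.
Converting to THz: f = 0.5223 THz ≈ 0.522 THz.

0.522 THz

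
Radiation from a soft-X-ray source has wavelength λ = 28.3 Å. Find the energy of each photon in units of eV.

438 eV

In SI units: λ = 28.3 Å = 2.83e-9 m.
Apply E = hc/λ: E = 7.019e-17 J.
Converting to eV: E = 438.1 eV ≈ 438 eV.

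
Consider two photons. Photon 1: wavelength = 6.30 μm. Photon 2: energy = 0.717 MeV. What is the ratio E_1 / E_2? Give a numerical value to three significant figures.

E_1 = 3.153e-20 J (from wavelength = 6.30 μm, via E = hc/λ).
E_2 = 1.149e-13 J (from energy = 0.717 MeV, via E given directly).
Ratio = 3.153e-20 / 1.149e-13 = 2.74e-7.

2.74e-7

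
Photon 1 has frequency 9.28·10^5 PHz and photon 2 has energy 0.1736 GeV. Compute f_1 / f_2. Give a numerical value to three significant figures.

f_1 = 9.280·10^20 Hz (from frequency = 9.28·10^5 PHz, via f given directly).
f_2 = 4.198·10^22 Hz (from energy = 0.1736 GeV, via f = E/h).
Ratio = 9.280·10^20 / 4.198·10^22 = 0.0221.

0.0221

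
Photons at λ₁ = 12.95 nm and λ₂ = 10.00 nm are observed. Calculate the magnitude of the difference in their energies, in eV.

Using E = hc/λ: E₁ = 1.5339e-17 J, E₂ = 1.9864e-17 J.
|ΔE| = |1.5339e-17 − 1.9864e-17| = 4.53e-18 J = 28.2 eV.

28.2 eV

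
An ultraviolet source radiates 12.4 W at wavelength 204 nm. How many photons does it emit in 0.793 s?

Total energy: E_total = P·t = 12.4 × 0.793 = 9.833 J.
Per-photon energy: E = 9.737e-19 J.
N = E_total / E_photon = 1.01e19.

1.01e19 photons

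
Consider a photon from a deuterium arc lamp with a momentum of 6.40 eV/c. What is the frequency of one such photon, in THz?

1550 THz

(h = 6.62607015 × 10^-34 J·s, c = 2.99792458 × 10^8 m/s, 1 eV = 1.602176634 × 10^-19 J.)
In SI units: p = 6.40 eV/c = 3.4203 × 10^-27 kg·m/s.
Apply f = pc/h: f = 1.548 × 10^15 Hz.
Converting to THz: f = 1548 THz ≈ 1550 THz.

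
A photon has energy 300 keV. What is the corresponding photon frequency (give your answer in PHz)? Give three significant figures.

In SI units: E = 300 keV = 4.8065·10^-14 J.
The photon relation is f = E/h, giving f = 7.254·10^19 Hz.
Converting to PHz: f = 72540 PHz ≈ 7.25·10^4 PHz.

7.25·10^4 PHz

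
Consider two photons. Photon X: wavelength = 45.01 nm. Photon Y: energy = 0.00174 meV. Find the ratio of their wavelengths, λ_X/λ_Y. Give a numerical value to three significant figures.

6.32e-8

λ_X = 4.501e-8 m (from wavelength = 45.01 nm, via λ given directly).
λ_Y = 0.7126 m (from energy = 0.00174 meV, via λ = hc/E).
Ratio = 4.501e-8 / 0.7126 = 6.32e-8.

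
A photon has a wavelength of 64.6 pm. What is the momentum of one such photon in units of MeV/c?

First convert: λ = 64.6 pm = 6.46e-11 m.
Since p = h/λ for a photon, p = 1.026e-23 kg·m/s.
Converting to MeV/c: p = 0.01919 MeV/c ≈ 0.0192 MeV/c.

0.0192 MeV/c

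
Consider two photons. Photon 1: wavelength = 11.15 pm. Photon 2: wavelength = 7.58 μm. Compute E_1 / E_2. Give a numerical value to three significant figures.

6.80e5

E_1 = 1.782e-14 J (from wavelength = 11.15 pm, via E = hc/λ).
E_2 = 2.621e-20 J (from wavelength = 7.58 μm, via E = hc/λ).
Ratio = 1.782e-14 / 2.621e-20 = 6.80e5.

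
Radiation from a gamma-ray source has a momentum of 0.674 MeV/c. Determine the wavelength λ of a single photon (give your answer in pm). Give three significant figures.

Take h = 6.62607015e-34 J·s, c = 2.99792458e8 m/s, 1 eV = 1.602176634e-19 J.
In SI units: p = 0.674 MeV/c = 3.6020e-22 kg·m/s.
For a photon λ = h/p, so λ = 1.840e-12 m.
Converting to pm: λ = 1.840 pm ≈ 1.84 pm.

1.84 pm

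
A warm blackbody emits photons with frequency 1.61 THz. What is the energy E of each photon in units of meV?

6.66 meV

Convert to SI: f = 1.61 THz = 1.61 × 10^12 Hz.
For a photon E = hf, so E = 1.067 × 10^-21 J.
Converting to meV: E = 6.658 meV ≈ 6.66 meV.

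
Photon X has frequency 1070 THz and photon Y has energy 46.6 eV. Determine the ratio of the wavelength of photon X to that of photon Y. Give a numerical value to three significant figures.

10.5

λ_X = 2.802 × 10^-7 m (from frequency = 1070 THz, via λ = c/f).
λ_Y = 2.661 × 10^-8 m (from energy = 46.6 eV, via λ = hc/E).
Ratio = 2.802 × 10^-7 / 2.661 × 10^-8 = 10.5.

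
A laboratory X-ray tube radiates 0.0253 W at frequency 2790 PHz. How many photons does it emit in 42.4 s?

Total energy: E_total = P·t = 0.0253 × 42.4 = 1.073 J.
Per-photon energy: E = 1.849e-15 J.
N = E_total / E_photon = 5.80e14.

5.80e14 photons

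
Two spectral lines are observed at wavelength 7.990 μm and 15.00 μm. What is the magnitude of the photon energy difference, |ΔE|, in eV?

Using E = hc/λ: E₁ = 2.4862 × 10^-20 J, E₂ = 1.3243 × 10^-20 J.
|ΔE| = |2.4862 × 10^-20 − 1.3243 × 10^-20| = 1.16 × 10^-20 J = 0.0725 eV.

0.0725 eV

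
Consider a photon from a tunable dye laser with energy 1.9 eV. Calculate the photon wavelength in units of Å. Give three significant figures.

In SI units: E = 1.9 eV = 3.0441e-19 J.
For a photon λ = hc/E, so λ = 6.525e-7 m.
Converting to Å: λ = 6525 Å ≈ 6530 Å.

6530 Å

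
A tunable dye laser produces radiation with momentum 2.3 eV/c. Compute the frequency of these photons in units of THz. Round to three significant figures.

556 THz

Take h = 6.62607015 × 10^-34 J·s, c = 2.99792458 × 10^8 m/s, 1 eV = 1.602176634 × 10^-19 J.
First convert: p = 2.3 eV/c = 1.2292 × 10^-27 kg·m/s.
Since f = pc/h for a photon, f = 5.561 × 10^14 Hz.
Converting to THz: f = 556.1 THz ≈ 556 THz.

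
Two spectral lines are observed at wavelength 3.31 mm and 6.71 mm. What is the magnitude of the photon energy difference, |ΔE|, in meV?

Using E = hc/λ: E₁ = 6.001 × 10^-23 J, E₂ = 2.960 × 10^-23 J.
|ΔE| = |6.001 × 10^-23 − 2.960 × 10^-23| = 3.04 × 10^-23 J = 0.190 meV.

0.190 meV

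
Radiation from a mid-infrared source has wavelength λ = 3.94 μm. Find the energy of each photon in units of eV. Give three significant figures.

In SI units: λ = 3.94 μm = 3.94 × 10^-6 m.
For a photon E = hc/λ, so E = 5.042 × 10^-20 J.
Converting to eV: E = 0.3147 eV ≈ 0.315 eV.

0.315 eV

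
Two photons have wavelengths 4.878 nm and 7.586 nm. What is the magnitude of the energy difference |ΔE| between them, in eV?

Using E = hc/λ: E₁ = 4.0723·10^-17 J, E₂ = 2.6186·10^-17 J.
|ΔE| = |4.0723·10^-17 − 2.6186·10^-17| = 1.45·10^-17 J = 90.7 eV.

90.7 eV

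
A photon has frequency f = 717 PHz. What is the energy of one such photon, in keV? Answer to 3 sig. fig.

2.97 keV

First convert: f = 717 PHz = 7.17e17 Hz.
Apply E = hf: E = 4.751e-16 J.
Converting to keV: E = 2.965 keV ≈ 2.97 keV.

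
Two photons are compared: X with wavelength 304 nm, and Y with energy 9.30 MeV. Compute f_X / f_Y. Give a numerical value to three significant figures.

4.39e-7

f_X = 9.862e14 Hz (from wavelength = 304 nm, via f = c/λ).
f_Y = 2.249e21 Hz (from energy = 9.30 MeV, via f = E/h).
Ratio = 9.862e14 / 2.249e21 = 4.39e-7.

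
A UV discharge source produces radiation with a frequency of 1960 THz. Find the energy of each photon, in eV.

8.11 eV

In SI units: f = 1960 THz = 1.96·10^15 Hz.
Apply E = hf: E = 1.299·10^-18 J.
Converting to eV: E = 8.106 eV ≈ 8.11 eV.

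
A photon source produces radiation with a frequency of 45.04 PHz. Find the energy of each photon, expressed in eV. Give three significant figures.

Take h = 6.62607015e-34 J·s, 1 eV = 1.602176634e-19 J.
Convert to SI: f = 45.04 PHz = 4.504e16 Hz.
Apply E = hf: E = 2.984e-17 J.
Converting to eV: E = 186.3 eV ≈ 186 eV.

186 eV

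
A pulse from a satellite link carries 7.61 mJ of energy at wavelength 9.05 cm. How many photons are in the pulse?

3.47·10^21 photons

Per-photon energy: E = 2.195·10^-24 J (from wavelength = 9.05 cm).
N = E_total / E_photon = 0.00761 J / 2.195·10^-24 J = 3.47·10^21.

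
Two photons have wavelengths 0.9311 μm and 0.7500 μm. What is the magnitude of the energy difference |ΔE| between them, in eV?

Using E = hc/λ: E₁ = 2.1334e-19 J, E₂ = 2.6486e-19 J.
|ΔE| = |2.1334e-19 − 2.6486e-19| = 5.15e-20 J = 0.322 eV.

0.322 eV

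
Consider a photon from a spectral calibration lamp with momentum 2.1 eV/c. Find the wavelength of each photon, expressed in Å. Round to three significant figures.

5900 Å

First convert: p = 2.1 eV/c = 1.1223 × 10^-27 kg·m/s.
Since λ = h/p for a photon, λ = 5.904 × 10^-7 m.
Converting to Å: λ = 5904 Å ≈ 5900 Å.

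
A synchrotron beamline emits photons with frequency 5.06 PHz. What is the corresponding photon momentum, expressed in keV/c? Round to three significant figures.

Use h = 6.62607015 × 10^-34 J·s, c = 2.99792458 × 10^8 m/s, 1 eV = 1.602176634 × 10^-19 J.
In SI units: f = 5.06 PHz = 5.06 × 10^15 Hz.
The photon relation is p = hf/c, giving p = 1.118 × 10^-26 kg·m/s.
Converting to keV/c: p = 0.02093 keV/c ≈ 0.0209 keV/c.

0.0209 keV/c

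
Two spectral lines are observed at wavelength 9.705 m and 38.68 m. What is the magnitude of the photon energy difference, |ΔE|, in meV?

9.57 × 10^-5 meV

Using E = hc/λ: E₁ = 2.0468 × 10^-26 J, E₂ = 5.1356 × 10^-27 J.
|ΔE| = |2.0468 × 10^-26 − 5.1356 × 10^-27| = 1.53 × 10^-26 J = 9.57 × 10^-5 meV.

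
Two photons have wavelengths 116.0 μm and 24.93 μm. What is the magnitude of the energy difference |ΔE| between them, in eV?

0.0390 eV

Using E = hc/λ: E₁ = 1.7125e-21 J, E₂ = 7.9681e-21 J.
|ΔE| = |1.7125e-21 − 7.9681e-21| = 6.26e-21 J = 0.0390 eV.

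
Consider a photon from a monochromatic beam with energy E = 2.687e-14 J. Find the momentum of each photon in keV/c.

(c = 2.99792458e8 m/s, 1 eV = 1.602176634e-19 J.)
Since p = E/c for a photon, p = 8.963e-23 kg·m/s.
Converting to keV/c: p = 167.7 keV/c ≈ 168 keV/c.

168 keV/c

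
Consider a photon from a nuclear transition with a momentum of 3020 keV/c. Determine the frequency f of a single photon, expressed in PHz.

7.30e5 PHz

In SI units: p = 3020 keV/c = 1.6140e-21 kg·m/s.
For a photon f = pc/h, so f = 7.302e20 Hz.
Converting to PHz: f = 730200 PHz ≈ 7.30e5 PHz.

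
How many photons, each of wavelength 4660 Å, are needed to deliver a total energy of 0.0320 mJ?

Per-photon energy: E = 4.263e-19 J (from wavelength = 4660 Å).
N = E_total / E_photon = 3.20e-5 J / 4.263e-19 J = 7.51e13.

7.51e13 photons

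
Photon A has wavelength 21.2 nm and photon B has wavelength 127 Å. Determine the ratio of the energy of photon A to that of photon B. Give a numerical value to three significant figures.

0.599

E_A = 9.370e-18 J (from wavelength = 21.2 nm, via E = hc/λ).
E_B = 1.564e-17 J (from wavelength = 127 Å, via E = hc/λ).
Ratio = 9.370e-18 / 1.564e-17 = 0.599.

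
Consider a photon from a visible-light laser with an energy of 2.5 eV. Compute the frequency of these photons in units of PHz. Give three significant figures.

(h = 6.62607015e-34 J·s, 1 eV = 1.602176634e-19 J.)
First convert: E = 2.5 eV = 4.0054e-19 J.
Apply f = E/h: f = 6.045e14 Hz.
Converting to PHz: f = 0.6045 PHz ≈ 0.604 PHz.

0.604 PHz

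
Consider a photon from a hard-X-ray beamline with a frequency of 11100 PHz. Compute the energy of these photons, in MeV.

0.0459 MeV

First convert: f = 11100 PHz = 1.11 × 10^19 Hz.
Apply E = hf: E = 7.355 × 10^-15 J.
Converting to MeV: E = 0.04591 MeV ≈ 0.0459 MeV.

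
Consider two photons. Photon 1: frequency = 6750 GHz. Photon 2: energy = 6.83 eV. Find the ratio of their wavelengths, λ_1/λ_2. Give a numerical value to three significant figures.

λ_1 = 4.441 × 10^-5 m (from frequency = 6750 GHz, via λ = c/f).
λ_2 = 1.815 × 10^-7 m (from energy = 6.83 eV, via λ = hc/E).
Ratio = 4.441 × 10^-5 / 1.815 × 10^-7 = 245.

245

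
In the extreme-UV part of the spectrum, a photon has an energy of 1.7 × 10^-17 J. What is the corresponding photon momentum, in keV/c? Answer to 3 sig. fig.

0.106 keV/c

Use c = 2.99792458 × 10^8 m/s, 1 eV = 1.602176634 × 10^-19 J.
The photon relation is p = E/c, giving p = 5.671 × 10^-26 kg·m/s.
Converting to keV/c: p = 0.1061 keV/c ≈ 0.106 keV/c.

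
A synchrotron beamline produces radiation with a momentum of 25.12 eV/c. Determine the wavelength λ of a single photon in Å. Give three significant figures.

(h = 6.62607015e-34 J·s, c = 2.99792458e8 m/s, 1 eV = 1.602176634e-19 J.)
Convert to SI: p = 25.12 eV/c = 1.3425e-26 kg·m/s.
Since λ = h/p for a photon, λ = 4.936e-8 m.
Converting to Å: λ = 493.6 Å ≈ 494 Å.

494 Å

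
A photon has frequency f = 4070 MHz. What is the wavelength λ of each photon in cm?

7.37 cm

(c = 2.99792458·10^8 m/s.)
First convert: f = 4070 MHz = 4.07·10^9 Hz.
The photon relation is λ = c/f, giving λ = 0.07366 m.
Converting to cm: λ = 7.366 cm ≈ 7.37 cm.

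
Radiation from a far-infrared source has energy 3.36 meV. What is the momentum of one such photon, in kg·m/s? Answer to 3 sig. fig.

Use c = 2.99792458 × 10^8 m/s, 1 eV = 1.602176634 × 10^-19 J.
Convert to SI: E = 3.36 meV = 5.3833 × 10^-22 J.
The photon relation is p = E/c, giving p = 1.796 × 10^-30 kg·m/s.
So p ≈ 1.80 × 10^-30 kg·m/s.

1.80 × 10^-30 kg·m/s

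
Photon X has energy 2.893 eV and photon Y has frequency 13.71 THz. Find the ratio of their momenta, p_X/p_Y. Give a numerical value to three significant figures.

51.0

p_X = 1.546 × 10^-27 kg·m/s (from energy = 2.893 eV, via p = E/c).
p_Y = 3.030 × 10^-29 kg·m/s (from frequency = 13.71 THz, via p = hf/c).
Ratio = 1.546 × 10^-27 / 3.030 × 10^-29 = 51.0.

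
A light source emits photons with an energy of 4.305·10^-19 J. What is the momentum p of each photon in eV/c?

The photon relation is p = E/c, giving p = 1.436·10^-27 kg·m/s.
Converting to eV/c: p = 2.687 eV/c ≈ 2.69 eV/c.

2.69 eV/c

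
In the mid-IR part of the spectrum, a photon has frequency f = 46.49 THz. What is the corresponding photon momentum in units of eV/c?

0.192 eV/c

Take h = 6.62607015·10^-34 J·s, c = 2.99792458·10^8 m/s, 1 eV = 1.602176634·10^-19 J.
First convert: f = 46.49 THz = 4.649·10^13 Hz.
The photon relation is p = hf/c, giving p = 1.028·10^-28 kg·m/s.
Converting to eV/c: p = 0.1923 eV/c ≈ 0.192 eV/c.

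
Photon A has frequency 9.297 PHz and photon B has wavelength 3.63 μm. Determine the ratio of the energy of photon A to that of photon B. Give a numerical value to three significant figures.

113

E_A = 6.160 × 10^-18 J (from frequency = 9.297 PHz, via E = hf).
E_B = 5.472 × 10^-20 J (from wavelength = 3.63 μm, via E = hc/λ).
Ratio = 6.160 × 10^-18 / 5.472 × 10^-20 = 113.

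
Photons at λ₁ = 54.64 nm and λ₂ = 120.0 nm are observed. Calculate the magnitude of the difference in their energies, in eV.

Using E = hc/λ: E₁ = 3.6355e-18 J, E₂ = 1.6554e-18 J.
|ΔE| = |3.6355e-18 − 1.6554e-18| = 1.98e-18 J = 12.4 eV.

12.4 eV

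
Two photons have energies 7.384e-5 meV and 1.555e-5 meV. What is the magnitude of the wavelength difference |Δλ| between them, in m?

62.9 m

Using λ = hc/E: λ₁ = 16.791 m, λ₂ = 79.733 m.
|Δλ| = |16.791 − 79.733| = 62.9 m.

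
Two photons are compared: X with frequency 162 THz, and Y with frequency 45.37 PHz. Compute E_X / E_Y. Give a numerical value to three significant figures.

3.57e-3

E_X = 1.073e-19 J (from frequency = 162 THz, via E = hf).
E_Y = 3.006e-17 J (from frequency = 45.37 PHz, via E = hf).
Ratio = 1.073e-19 / 3.006e-17 = 3.57e-3.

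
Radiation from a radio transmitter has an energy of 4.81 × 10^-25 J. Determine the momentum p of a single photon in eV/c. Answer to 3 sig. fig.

For a photon p = E/c, so p = 1.604 × 10^-33 kg·m/s.
Converting to eV/c: p = 3.002 × 10^-6 eV/c ≈ 3.00 × 10^-6 eV/c.

3.00 × 10^-6 eV/c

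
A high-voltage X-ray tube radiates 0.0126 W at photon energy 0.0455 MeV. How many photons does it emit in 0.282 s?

4.87 × 10^11 photons

Total energy: E_total = P·t = 0.0126 × 0.282 = 0.003553 J.
Per-photon energy: E = 7.290 × 10^-15 J.
N = E_total / E_photon = 4.87 × 10^11.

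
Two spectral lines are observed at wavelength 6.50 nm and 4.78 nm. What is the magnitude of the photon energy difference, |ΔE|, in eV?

68.6 eV

Using E = hc/λ: E₁ = 3.056e-17 J, E₂ = 4.156e-17 J.
|ΔE| = |3.056e-17 − 4.156e-17| = 1.10e-17 J = 68.6 eV.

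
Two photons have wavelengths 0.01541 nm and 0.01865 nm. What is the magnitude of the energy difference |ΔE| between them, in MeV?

0.0140 MeV

Using E = hc/λ: E₁ = 1.2891e-14 J, E₂ = 1.0651e-14 J.
|ΔE| = |1.2891e-14 − 1.0651e-14| = 2.24e-15 J = 0.0140 MeV.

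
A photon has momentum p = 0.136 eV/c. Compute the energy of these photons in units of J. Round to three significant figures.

2.18e-20 J

(c = 2.99792458e8 m/s, 1 eV = 1.602176634e-19 J.)
In SI units: p = 0.136 eV/c = 7.2682e-29 kg·m/s.
The photon relation is E = pc, giving E = 2.179e-20 J.
So E ≈ 2.18e-20 J.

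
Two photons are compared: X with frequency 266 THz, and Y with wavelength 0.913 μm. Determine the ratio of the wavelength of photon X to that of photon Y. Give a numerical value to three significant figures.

1.23

λ_X = 1.127 × 10^-6 m (from frequency = 266 THz, via λ = c/f).
λ_Y = 9.130 × 10^-7 m (from wavelength = 0.913 μm, via λ given directly).
Ratio = 1.127 × 10^-6 / 9.130 × 10^-7 = 1.23.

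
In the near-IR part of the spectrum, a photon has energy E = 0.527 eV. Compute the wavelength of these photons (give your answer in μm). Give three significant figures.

2.35 μm

Convert to SI: E = 0.527 eV = 8.4435 × 10^-20 J.
For a photon λ = hc/E, so λ = 2.353 × 10^-6 m.
Converting to μm: λ = 2.353 μm ≈ 2.35 μm.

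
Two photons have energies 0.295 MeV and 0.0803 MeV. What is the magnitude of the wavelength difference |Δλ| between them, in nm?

0.0112 nm

Using λ = hc/E: λ₁ = 4.203e-12 m, λ₂ = 1.544e-11 m.
|Δλ| = |4.203e-12 − 1.544e-11| = 1.12e-11 m = 0.0112 nm.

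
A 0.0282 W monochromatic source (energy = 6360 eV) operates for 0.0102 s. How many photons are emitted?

Total energy: E_total = P·t = 0.0282 × 0.0102 = 2.876 × 10^-4 J.
Per-photon energy: E = 1.019 × 10^-15 J.
N = E_total / E_photon = 2.82 × 10^11.

2.82 × 10^11 photons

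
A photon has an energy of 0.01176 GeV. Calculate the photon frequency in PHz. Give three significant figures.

Use h = 6.62607015·10^-34 J·s, 1 eV = 1.602176634·10^-19 J.
First convert: E = 0.01176 GeV = 1.8842·10^-12 J.
For a photon f = E/h, so f = 2.844·10^21 Hz.
Converting to PHz: f = 2.844·10^6 PHz ≈ 2.84·10^6 PHz.

2.84·10^6 PHz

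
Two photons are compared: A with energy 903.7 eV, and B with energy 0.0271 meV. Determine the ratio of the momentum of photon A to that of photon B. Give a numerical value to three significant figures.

p_A = 4.830·10^-25 kg·m/s (from energy = 903.7 eV, via p = E/c).
p_B = 1.448·10^-32 kg·m/s (from energy = 0.0271 meV, via p = E/c).
Ratio = 4.830·10^-25 / 1.448·10^-32 = 3.33·10^7.

3.33·10^7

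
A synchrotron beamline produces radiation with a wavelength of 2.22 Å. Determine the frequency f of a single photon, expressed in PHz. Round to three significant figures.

In SI units: λ = 2.22 Å = 2.22 × 10^-10 m.
For a photon f = c/λ, so f = 1.350 × 10^18 Hz.
Converting to PHz: f = 1350 PHz ≈ 1350 PHz.

1350 PHz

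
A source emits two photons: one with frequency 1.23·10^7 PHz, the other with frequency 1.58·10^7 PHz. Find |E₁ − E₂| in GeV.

Using E = hf: E₁ = 8.150·10^-12 J, E₂ = 1.047·10^-11 J.
|ΔE| = |8.150·10^-12 − 1.047·10^-11| = 2.32·10^-12 J = 0.0145 GeV.

0.0145 GeV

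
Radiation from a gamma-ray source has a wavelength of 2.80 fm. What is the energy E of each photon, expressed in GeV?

0.443 GeV

Convert to SI: λ = 2.80 fm = 2.80·10^-15 m.
Since E = hc/λ for a photon, E = 7.094·10^-11 J.
Converting to GeV: E = 0.4428 GeV ≈ 0.443 GeV.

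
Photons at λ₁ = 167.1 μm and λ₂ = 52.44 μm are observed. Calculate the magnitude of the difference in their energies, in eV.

0.0162 eV

Using E = hc/λ: E₁ = 1.1888e-21 J, E₂ = 3.7880e-21 J.
|ΔE| = |1.1888e-21 − 3.7880e-21| = 2.60e-21 J = 0.0162 eV.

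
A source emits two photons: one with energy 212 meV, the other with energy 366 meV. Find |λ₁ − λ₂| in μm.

2.46 μm

Using λ = hc/E: λ₁ = 5.848 × 10^-6 m, λ₂ = 3.388 × 10^-6 m.
|Δλ| = |5.848 × 10^-6 − 3.388 × 10^-6| = 2.46 × 10^-6 m = 2.46 μm.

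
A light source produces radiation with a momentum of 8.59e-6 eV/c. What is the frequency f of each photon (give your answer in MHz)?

In SI units: p = 8.59e-6 eV/c = 4.5907e-33 kg·m/s.
The photon relation is f = pc/h, giving f = 2.077e9 Hz.
Converting to MHz: f = 2077 MHz ≈ 2080 MHz.

2080 MHz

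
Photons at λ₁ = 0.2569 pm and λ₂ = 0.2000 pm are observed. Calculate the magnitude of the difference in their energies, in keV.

1370 keV

Using E = hc/λ: E₁ = 7.7324 × 10^-13 J, E₂ = 9.9322 × 10^-13 J.
|ΔE| = |7.7324 × 10^-13 − 9.9322 × 10^-13| = 2.20 × 10^-13 J = 1370 keV.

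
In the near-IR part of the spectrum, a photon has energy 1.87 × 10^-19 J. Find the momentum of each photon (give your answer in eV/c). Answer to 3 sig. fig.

Apply p = E/c: p = 6.238 × 10^-28 kg·m/s.
Converting to eV/c: p = 1.167 eV/c ≈ 1.17 eV/c.

1.17 eV/c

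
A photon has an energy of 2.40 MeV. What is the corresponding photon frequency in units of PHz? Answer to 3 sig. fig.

5.80e5 PHz

Convert to SI: E = 2.40 MeV = 3.8452e-13 J.
Apply f = E/h: f = 5.803e20 Hz.
Converting to PHz: f = 580300 PHz ≈ 5.80e5 PHz.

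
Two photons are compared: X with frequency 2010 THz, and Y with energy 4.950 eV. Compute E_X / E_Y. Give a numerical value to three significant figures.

1.68

E_X = 1.332 × 10^-18 J (from frequency = 2010 THz, via E = hf).
E_Y = 7.931 × 10^-19 J (from energy = 4.950 eV, via E given directly).
Ratio = 1.332 × 10^-18 / 7.931 × 10^-19 = 1.68.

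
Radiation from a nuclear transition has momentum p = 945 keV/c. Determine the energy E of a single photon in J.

1.51e-13 J

First convert: p = 945 keV/c = 5.0504e-22 kg·m/s.
For a photon E = pc, so E = 1.514e-13 J.
So E ≈ 1.51e-13 J.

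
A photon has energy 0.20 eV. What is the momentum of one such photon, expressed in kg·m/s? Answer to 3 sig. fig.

1.07e-28 kg·m/s

Take c = 2.99792458e8 m/s, 1 eV = 1.602176634e-19 J.
First convert: E = 0.20 eV = 3.2044e-20 J.
For a photon p = E/c, so p = 1.069e-28 kg·m/s.
So p ≈ 1.07e-28 kg·m/s.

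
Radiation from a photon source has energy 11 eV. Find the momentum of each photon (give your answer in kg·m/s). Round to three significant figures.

(c = 2.99792458 × 10^8 m/s, 1 eV = 1.602176634 × 10^-19 J.)
In SI units: E = 11 eV = 1.7624 × 10^-18 J.
The photon relation is p = E/c, giving p = 5.879 × 10^-27 kg·m/s.
So p ≈ 5.88 × 10^-27 kg·m/s.

5.88 × 10^-27 kg·m/s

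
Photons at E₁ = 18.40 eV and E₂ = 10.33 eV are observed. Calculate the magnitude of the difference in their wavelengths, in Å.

526 Å

Using λ = hc/E: λ₁ = 6.7383 × 10^-8 m, λ₂ = 1.2002 × 10^-7 m.
|Δλ| = |6.7383 × 10^-8 − 1.2002 × 10^-7| = 5.26 × 10^-8 m = 526 Å.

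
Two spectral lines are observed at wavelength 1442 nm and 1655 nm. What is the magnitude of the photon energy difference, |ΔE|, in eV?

0.111 eV

Using E = hc/λ: E₁ = 1.3776e-19 J, E₂ = 1.2003e-19 J.
|ΔE| = |1.3776e-19 − 1.2003e-19| = 1.77e-20 J = 0.111 eV.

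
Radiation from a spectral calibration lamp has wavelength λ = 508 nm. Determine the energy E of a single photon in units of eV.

First convert: λ = 508 nm = 5.08e-7 m.
Since E = hc/λ for a photon, E = 3.910e-19 J.
Converting to eV: E = 2.441 eV ≈ 2.44 eV.

2.44 eV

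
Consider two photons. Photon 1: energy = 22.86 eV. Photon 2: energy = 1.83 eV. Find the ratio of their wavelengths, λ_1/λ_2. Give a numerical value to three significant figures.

λ_1 = 5.424e-8 m (from energy = 22.86 eV, via λ = hc/E).
λ_2 = 6.775e-7 m (from energy = 1.83 eV, via λ = hc/E).
Ratio = 5.424e-8 / 6.775e-7 = 0.0801.

0.0801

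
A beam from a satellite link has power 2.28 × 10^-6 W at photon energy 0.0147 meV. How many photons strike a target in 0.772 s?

Total energy: E_total = P·t = 2.28 × 10^-6 × 0.772 = 1.760 × 10^-6 J.
Per-photon energy: E = 2.355 × 10^-24 J.
N = E_total / E_photon = 7.47 × 10^17.

7.47 × 10^17 photons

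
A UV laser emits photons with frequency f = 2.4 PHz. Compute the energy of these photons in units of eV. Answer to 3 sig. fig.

(h = 6.62607015 × 10^-34 J·s, 1 eV = 1.602176634 × 10^-19 J.)
Convert to SI: f = 2.4 PHz = 2.4 × 10^15 Hz.
For a photon E = hf, so E = 1.590 × 10^-18 J.
Converting to eV: E = 9.926 eV ≈ 9.93 eV.

9.93 eV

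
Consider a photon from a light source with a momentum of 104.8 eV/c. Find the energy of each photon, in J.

1.68 × 10^-17 J

Convert to SI: p = 104.8 eV/c = 5.6008 × 10^-26 kg·m/s.
Since E = pc for a photon, E = 1.679 × 10^-17 J.
So E ≈ 1.68 × 10^-17 J.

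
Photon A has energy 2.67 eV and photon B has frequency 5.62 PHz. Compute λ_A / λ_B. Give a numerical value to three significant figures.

8.71

λ_A = 4.644 × 10^-7 m (from energy = 2.67 eV, via λ = hc/E).
λ_B = 5.334 × 10^-8 m (from frequency = 5.62 PHz, via λ = c/f).
Ratio = 4.644 × 10^-7 / 5.334 × 10^-8 = 8.71.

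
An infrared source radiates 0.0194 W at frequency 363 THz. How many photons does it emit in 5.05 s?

4.07e17 photons

Total energy: E_total = P·t = 0.0194 × 5.05 = 0.09797 J.
Per-photon energy: E = 2.405e-19 J.
N = E_total / E_photon = 4.07e17.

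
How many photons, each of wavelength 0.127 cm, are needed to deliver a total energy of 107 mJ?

6.84e20 photons

Per-photon energy: E = 1.564e-22 J (from wavelength = 0.127 cm).
N = E_total / E_photon = 0.107 J / 1.564e-22 J = 6.84e20.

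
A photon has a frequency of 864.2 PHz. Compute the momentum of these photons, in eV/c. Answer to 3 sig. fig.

Take h = 6.62607015 × 10^-34 J·s, c = 2.99792458 × 10^8 m/s, 1 eV = 1.602176634 × 10^-19 J.
Convert to SI: f = 864.2 PHz = 8.642 × 10^17 Hz.
The photon relation is p = hf/c, giving p = 1.910 × 10^-24 kg·m/s.
Converting to eV/c: p = 3574 eV/c ≈ 3570 eV/c.

3570 eV/c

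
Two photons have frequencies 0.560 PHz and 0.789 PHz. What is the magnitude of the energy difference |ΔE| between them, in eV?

Using E = hf: E₁ = 3.711 × 10^-19 J, E₂ = 5.228 × 10^-19 J.
|ΔE| = |3.711 × 10^-19 − 5.228 × 10^-19| = 1.52 × 10^-19 J = 0.947 eV.

0.947 eV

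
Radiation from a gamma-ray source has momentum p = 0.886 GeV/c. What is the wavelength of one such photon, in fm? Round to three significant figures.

(h = 6.62607015e-34 J·s, c = 2.99792458e8 m/s, 1 eV = 1.602176634e-19 J.)
First convert: p = 0.886 GeV/c = 4.7350e-19 kg·m/s.
For a photon λ = h/p, so λ = 1.399e-15 m.
Converting to fm: λ = 1.399 fm ≈ 1.40 fm.

1.40 fm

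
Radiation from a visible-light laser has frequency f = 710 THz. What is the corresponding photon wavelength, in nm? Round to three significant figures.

Take c = 2.99792458e8 m/s.
First convert: f = 710 THz = 7.1e14 Hz.
Apply λ = c/f: λ = 4.222e-7 m.
Converting to nm: λ = 422.2 nm ≈ 422 nm.

422 nm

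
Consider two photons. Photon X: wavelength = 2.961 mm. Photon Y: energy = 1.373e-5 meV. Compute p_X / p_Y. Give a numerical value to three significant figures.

3.05e4

p_X = 2.238e-31 kg·m/s (from wavelength = 2.961 mm, via p = h/λ).
p_Y = 7.338e-36 kg·m/s (from energy = 1.373e-5 meV, via p = E/c).
Ratio = 2.238e-31 / 7.338e-36 = 3.05e4.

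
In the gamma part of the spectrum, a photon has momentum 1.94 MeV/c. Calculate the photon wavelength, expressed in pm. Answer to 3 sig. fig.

0.639 pm

Take h = 6.62607015 × 10^-34 J·s, c = 2.99792458 × 10^8 m/s, 1 eV = 1.602176634 × 10^-19 J.
In SI units: p = 1.94 MeV/c = 1.0368 × 10^-21 kg·m/s.
Apply λ = h/p: λ = 6.391 × 10^-13 m.
Converting to pm: λ = 0.6391 pm ≈ 0.639 pm.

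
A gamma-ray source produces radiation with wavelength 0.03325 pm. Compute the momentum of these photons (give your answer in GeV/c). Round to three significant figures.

Take h = 6.62607015e-34 J·s, c = 2.99792458e8 m/s, 1 eV = 1.602176634e-19 J.
First convert: λ = 0.03325 pm = 3.325e-14 m.
The photon relation is p = h/λ, giving p = 1.993e-20 kg·m/s.
Converting to GeV/c: p = 0.03729 GeV/c ≈ 0.0373 GeV/c.

0.0373 GeV/c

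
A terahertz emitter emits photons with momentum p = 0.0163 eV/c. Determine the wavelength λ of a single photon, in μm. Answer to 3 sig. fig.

76.1 μm

Convert to SI: p = 0.0163 eV/c = 8.7112 × 10^-30 kg·m/s.
For a photon λ = h/p, so λ = 7.606 × 10^-5 m.
Converting to μm: λ = 76.06 μm ≈ 76.1 μm.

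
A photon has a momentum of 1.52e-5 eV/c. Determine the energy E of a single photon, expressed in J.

2.44e-24 J

Take c = 2.99792458e8 m/s, 1 eV = 1.602176634e-19 J.
First convert: p = 1.52e-5 eV/c = 8.1233e-33 kg·m/s.
The photon relation is E = pc, giving E = 2.435e-24 J.
So E ≈ 2.44e-24 J.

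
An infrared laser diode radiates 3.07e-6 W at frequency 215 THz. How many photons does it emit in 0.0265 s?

5.71e11 photons

Total energy: E_total = P·t = 3.07e-6 × 0.0265 = 8.135e-8 J.
Per-photon energy: E = 1.425e-19 J.
N = E_total / E_photon = 5.71e11.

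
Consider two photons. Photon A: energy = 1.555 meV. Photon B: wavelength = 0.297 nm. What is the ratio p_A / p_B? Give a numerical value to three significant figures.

p_A = 8.310·10^-31 kg·m/s (from energy = 1.555 meV, via p = E/c).
p_B = 2.231·10^-24 kg·m/s (from wavelength = 0.297 nm, via p = h/λ).
Ratio = 8.310·10^-31 / 2.231·10^-24 = 3.72·10^-7.

3.72·10^-7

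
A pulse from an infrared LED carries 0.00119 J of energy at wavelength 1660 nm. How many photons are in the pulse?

Per-photon energy: E = 1.197e-19 J (from wavelength = 1660 nm).
N = E_total / E_photon = 0.00119 J / 1.197e-19 J = 9.94e15.

9.94e15 photons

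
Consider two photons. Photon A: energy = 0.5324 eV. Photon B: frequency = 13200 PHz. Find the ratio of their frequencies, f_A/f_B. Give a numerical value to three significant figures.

9.75 × 10^-6

f_A = 1.287 × 10^14 Hz (from energy = 0.5324 eV, via f = E/h).
f_B = 1.320 × 10^19 Hz (from frequency = 13200 PHz, via f given directly).
Ratio = 1.287 × 10^14 / 1.320 × 10^19 = 9.75 × 10^-6.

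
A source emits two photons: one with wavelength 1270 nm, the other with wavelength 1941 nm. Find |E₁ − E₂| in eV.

0.337 eV

Using E = hc/λ: E₁ = 1.5641 × 10^-19 J, E₂ = 1.0234 × 10^-19 J.
|ΔE| = |1.5641 × 10^-19 − 1.0234 × 10^-19| = 5.41 × 10^-20 J = 0.337 eV.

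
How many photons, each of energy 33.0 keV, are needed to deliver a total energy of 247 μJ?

4.67 × 10^10 photons

Per-photon energy: E = 5.287 × 10^-15 J (from energy = 33.0 keV).
N = E_total / E_photon = 2.47 × 10^-4 J / 5.287 × 10^-15 J = 4.67 × 10^10.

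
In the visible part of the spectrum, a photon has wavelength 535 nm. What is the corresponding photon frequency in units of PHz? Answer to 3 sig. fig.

0.560 PHz

Use c = 2.99792458e8 m/s.
First convert: λ = 535 nm = 5.35e-7 m.
Apply f = c/λ: f = 5.604e14 Hz.
Converting to PHz: f = 0.5604 PHz ≈ 0.560 PHz.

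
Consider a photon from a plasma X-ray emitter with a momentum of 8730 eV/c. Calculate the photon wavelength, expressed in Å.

Convert to SI: p = 8730 eV/c = 4.6656 × 10^-24 kg·m/s.
Since λ = h/p for a photon, λ = 1.420 × 10^-10 m.
Converting to Å: λ = 1.420 Å ≈ 1.42 Å.

1.42 Å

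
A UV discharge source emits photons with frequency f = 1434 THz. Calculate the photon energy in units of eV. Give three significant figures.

First convert: f = 1434 THz = 1.434·10^15 Hz.
Since E = hf for a photon, E = 9.502·10^-19 J.
Converting to eV: E = 5.931 eV ≈ 5.93 eV.

5.93 eV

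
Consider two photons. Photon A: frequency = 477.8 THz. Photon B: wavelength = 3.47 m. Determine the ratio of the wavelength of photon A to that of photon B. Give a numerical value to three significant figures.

λ_A = 6.274e-7 m (from frequency = 477.8 THz, via λ = c/f).
λ_B = 3.470 m (from wavelength = 3.47 m, via λ given directly).
Ratio = 6.274e-7 / 3.470 = 1.81e-7.

1.81e-7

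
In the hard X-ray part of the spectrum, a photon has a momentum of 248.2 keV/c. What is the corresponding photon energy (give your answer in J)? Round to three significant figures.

3.98e-14 J

Take c = 2.99792458e8 m/s, 1 eV = 1.602176634e-19 J.
Convert to SI: p = 248.2 keV/c = 1.3265e-22 kg·m/s.
The photon relation is E = pc, giving E = 3.977e-14 J.
So E ≈ 3.98e-14 J.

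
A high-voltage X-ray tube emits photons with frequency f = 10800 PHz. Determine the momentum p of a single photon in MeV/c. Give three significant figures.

First convert: f = 10800 PHz = 1.08e19 Hz.
The photon relation is p = hf/c, giving p = 2.387e-23 kg·m/s.
Converting to MeV/c: p = 0.04467 MeV/c ≈ 0.0447 MeV/c.

0.0447 MeV/c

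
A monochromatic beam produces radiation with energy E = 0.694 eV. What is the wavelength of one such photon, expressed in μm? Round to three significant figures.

1.79 μm

In SI units: E = 0.694 eV = 1.1119e-19 J.
For a photon λ = hc/E, so λ = 1.787e-6 m.
Converting to μm: λ = 1.787 μm ≈ 1.79 μm.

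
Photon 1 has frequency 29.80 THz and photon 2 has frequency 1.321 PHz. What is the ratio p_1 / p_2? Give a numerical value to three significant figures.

0.0226

p_1 = 6.586e-29 kg·m/s (from frequency = 29.80 THz, via p = hf/c).
p_2 = 2.920e-27 kg·m/s (from frequency = 1.321 PHz, via p = hf/c).
Ratio = 6.586e-29 / 2.920e-27 = 0.0226.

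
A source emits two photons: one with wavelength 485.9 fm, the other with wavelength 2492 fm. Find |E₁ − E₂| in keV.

Using E = hc/λ: E₁ = 4.0882 × 10^-13 J, E₂ = 7.9713 × 10^-14 J.
|ΔE| = |4.0882 × 10^-13 − 7.9713 × 10^-14| = 3.29 × 10^-13 J = 2050 keV.

2050 keV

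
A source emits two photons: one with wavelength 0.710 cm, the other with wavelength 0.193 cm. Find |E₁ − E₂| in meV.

0.468 meV

Using E = hc/λ: E₁ = 2.798·10^-23 J, E₂ = 1.029·10^-22 J.
|ΔE| = |2.798·10^-23 − 1.029·10^-22| = 7.49·10^-23 J = 0.468 meV.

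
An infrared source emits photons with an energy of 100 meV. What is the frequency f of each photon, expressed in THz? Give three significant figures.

Convert to SI: E = 100 meV = 1.6022 × 10^-20 J.
The photon relation is f = E/h, giving f = 2.418 × 10^13 Hz.
Converting to THz: f = 24.18 THz ≈ 24.2 THz.

24.2 THz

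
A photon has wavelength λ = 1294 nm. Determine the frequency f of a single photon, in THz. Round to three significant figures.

Take c = 2.99792458e8 m/s.
In SI units: λ = 1294 nm = 1.294e-6 m.
Apply f = c/λ: f = 2.317e14 Hz.
Converting to THz: f = 231.7 THz ≈ 232 THz.

232 THz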